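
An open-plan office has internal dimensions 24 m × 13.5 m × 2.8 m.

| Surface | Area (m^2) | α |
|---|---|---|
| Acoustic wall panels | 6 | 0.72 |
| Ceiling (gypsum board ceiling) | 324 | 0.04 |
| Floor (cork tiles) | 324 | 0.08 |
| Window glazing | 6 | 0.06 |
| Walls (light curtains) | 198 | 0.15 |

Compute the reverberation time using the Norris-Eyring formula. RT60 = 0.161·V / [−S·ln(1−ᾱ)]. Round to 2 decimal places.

1.91 s

Total surface area S = 6 + 324 + 324 + 6 + 198 = 858.0 m^2.
Σ(Sᵢαᵢ) = 6×0.72 + 324×0.04 + 324×0.08 + 6×0.06 + 198×0.15 = 73.260.
Mean coefficient ᾱ = A/S = 0.0854.
Eyring denominator: −S ln(1−ᾱ) = 76.592.
V = 24 × 13.5 × 2.8 = 907.2 m³.
RT60 = 0.161 × 907.2 / 76.592 = 1.91 s.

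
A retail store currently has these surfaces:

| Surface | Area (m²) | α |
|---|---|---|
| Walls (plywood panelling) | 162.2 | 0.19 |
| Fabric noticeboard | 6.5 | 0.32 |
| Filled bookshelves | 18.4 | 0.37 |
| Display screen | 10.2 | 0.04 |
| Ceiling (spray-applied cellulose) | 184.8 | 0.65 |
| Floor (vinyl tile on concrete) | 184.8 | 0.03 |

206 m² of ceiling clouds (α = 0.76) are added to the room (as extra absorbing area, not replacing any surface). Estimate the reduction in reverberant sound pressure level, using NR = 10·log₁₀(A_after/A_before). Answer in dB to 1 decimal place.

2.9 dB

Total absorption A_before = 162.2×0.19 + 6.5×0.32 + 18.4×0.37 + 10.2×0.04 + 184.8×0.65 + 184.8×0.03
  = 30.818 + 2.080 + 6.808 + 0.408 + 120.120 + 5.544 = 165.778 m² sabins.
Added absorption = 206 × 0.76 = 156.560 sabins.
A_after = 165.778 + 156.560 = 322.338 sabins.
NR = 10·log₁₀(322.338/165.778) = 2.9 dB.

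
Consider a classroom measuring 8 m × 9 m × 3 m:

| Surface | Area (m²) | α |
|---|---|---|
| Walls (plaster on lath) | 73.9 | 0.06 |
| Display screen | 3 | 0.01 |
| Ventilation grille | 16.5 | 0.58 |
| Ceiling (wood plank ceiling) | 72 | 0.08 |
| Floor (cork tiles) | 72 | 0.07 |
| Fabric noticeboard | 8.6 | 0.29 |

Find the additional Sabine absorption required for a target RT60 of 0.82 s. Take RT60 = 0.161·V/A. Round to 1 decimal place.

15.1 sabins

A₁ = Σ Sᵢαᵢ = 73.9*0.06 + 3*0.01 + 16.5*0.58 + 72*0.08 + 72*0.07 + 8.6*0.29 = 27.328 sabins.
For T = 0.82 s, need A₂ = 0.161·V/T = 0.161·216/0.82 = 42.410 sabins.
ΔA = A₂ − A₁ = 42.410 − 27.328 = 15.1 sabins.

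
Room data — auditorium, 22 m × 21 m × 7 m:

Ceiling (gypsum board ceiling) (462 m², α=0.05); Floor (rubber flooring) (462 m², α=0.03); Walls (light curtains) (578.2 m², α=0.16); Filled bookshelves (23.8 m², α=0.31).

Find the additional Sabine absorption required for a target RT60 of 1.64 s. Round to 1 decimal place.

Summing Sᵢαᵢ: 23.100 + 13.860 + 92.512 + 7.378 → A₁ = 136.850 sabins.
V = 3234 m³. Required absorption A₂ = 0.161 × 3234 / 1.64 = 317.484 sabins.
ΔA = A₂ − A₁ = 317.484 − 136.850 = 180.6 sabins.

180.6 sabins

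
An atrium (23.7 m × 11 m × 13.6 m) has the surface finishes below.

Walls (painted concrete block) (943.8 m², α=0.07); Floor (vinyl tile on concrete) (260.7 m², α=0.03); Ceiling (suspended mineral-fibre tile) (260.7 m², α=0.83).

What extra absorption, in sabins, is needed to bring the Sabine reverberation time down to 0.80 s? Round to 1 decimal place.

A₁ = Σ Sᵢαᵢ = 943.8·0.07 + 260.7·0.03 + 260.7·0.83 = 290.268 sabins.
Target A₂ = 0.161·3545.52/0.80 = 713.536 sabins (V = 3545.52 m³).
Additional absorption ΔA = 713.536 − 290.268 = 423.3 sabins.

423.3 sabins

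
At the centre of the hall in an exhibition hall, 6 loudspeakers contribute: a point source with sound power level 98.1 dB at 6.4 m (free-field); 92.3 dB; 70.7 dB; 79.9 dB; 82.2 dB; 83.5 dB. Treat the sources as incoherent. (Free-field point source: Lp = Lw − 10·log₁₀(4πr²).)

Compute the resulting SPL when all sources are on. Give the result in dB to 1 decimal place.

Source at 6.4 m: Lp = 98.1 − 10·log₁₀(4π·6.4²) = 98.1 − 10·log₁₀(514.719) = 71.0 dB.
Σ 10^(Lᵢ/10) = 2.21e+09.
L_total = 10·log₁₀(2.21e+09) = 93.4 dB.

93.4 dB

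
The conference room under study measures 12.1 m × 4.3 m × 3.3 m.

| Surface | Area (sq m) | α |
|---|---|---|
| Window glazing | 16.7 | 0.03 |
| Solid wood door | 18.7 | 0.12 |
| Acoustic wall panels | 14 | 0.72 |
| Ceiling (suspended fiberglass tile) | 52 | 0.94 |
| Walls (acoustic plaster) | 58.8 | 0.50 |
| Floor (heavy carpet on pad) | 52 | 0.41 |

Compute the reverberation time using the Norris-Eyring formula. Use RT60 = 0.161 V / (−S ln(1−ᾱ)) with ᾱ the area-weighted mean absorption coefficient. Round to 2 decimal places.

S = Σ Sᵢ = 212.2 sq m.
Σ(Sᵢαᵢ) = 16.7×0.03 + 18.7×0.12 + 14×0.72 + 52×0.94 + 58.8×0.50 + 52×0.41 = 112.425.
ᾱ = 112.425 / 212.2 = 0.5298.
Eyring denominator: −S ln(1−ᾱ) = 160.126.
V = 12.1 × 4.3 × 3.3 = 171.699 m³.
T = 0.161·V/[−S·ln(1−ᾱ)] = 0.161·171.699/160.126 = 0.17 s.

0.17 sec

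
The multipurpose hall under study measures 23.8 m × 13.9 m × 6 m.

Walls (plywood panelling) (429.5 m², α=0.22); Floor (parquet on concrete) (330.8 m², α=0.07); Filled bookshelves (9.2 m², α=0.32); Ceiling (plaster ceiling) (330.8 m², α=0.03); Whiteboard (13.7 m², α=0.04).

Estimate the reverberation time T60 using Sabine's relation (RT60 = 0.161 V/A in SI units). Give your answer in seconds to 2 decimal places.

Summing Sᵢαᵢ: 94.490 + 23.156 + 2.944 + 9.924 + 0.548 → A = 131.062 sabins.
Volume V = 23.8 × 13.9 × 6 = 1984.92 m³.
T = 0.161 V/A = 0.161·1984.92/131.062 = 2.44 s.

2.44 sec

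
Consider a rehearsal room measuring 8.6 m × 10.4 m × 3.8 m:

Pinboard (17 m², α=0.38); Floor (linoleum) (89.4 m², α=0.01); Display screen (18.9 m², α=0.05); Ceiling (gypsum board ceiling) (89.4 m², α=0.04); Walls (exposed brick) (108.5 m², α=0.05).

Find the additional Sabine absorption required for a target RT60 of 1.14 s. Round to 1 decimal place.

30.7 sabins

Equivalent absorption area: A₁ = 17×0.38 + 89.4×0.01 + 18.9×0.05 + 89.4×0.04 + 108.5×0.05 = 17.300 m².
V = 339.872 m³. Required absorption A₂ = 0.161 × 339.872 / 1.14 = 47.999 sabins.
Additional absorption ΔA = 47.999 − 17.300 = 30.7 sabins.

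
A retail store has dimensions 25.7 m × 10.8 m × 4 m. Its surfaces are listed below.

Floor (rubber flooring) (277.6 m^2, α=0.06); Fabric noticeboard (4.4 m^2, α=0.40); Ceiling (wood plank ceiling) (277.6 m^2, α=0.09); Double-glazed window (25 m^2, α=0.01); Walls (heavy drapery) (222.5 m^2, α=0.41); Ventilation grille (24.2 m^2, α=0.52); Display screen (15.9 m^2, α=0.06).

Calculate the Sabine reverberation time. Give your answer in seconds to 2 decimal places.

Total absorption A = 277.6×0.06 + 4.4×0.40 + 277.6×0.09 + 25×0.01 + 222.5×0.41 + 24.2×0.52 + 15.9×0.06
  = 16.656 + 1.760 + 24.984 + 0.250 + 91.225 + 12.584 + 0.954 = 148.413 m^2 sabins.
V = 25.7·10.8·4 = 1110.24 m³.
Sabine: RT60 = 0.161 × 1110.24 / 148.413 = 1.20 s.

1.20 s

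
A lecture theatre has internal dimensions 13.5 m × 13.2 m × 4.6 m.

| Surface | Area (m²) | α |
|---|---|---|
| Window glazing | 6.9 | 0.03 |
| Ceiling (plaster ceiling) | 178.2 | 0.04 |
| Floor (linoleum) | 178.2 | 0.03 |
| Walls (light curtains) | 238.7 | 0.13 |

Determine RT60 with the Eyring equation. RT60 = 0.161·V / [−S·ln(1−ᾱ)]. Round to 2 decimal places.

S = Σ Sᵢ = 602.0 m².
Σ(Sᵢαᵢ) = 6.9×0.03 + 178.2×0.04 + 178.2×0.03 + 238.7×0.13 = 43.712.
Mean coefficient ᾱ = A/S = 0.0726.
−S·ln(1−ᾱ) = −602.0 × ln(1 − 0.0726) = 45.373.
V = 13.5 × 13.2 × 4.6 = 819.72 m³.
RT60 = 0.161 × 819.72 / 45.373 = 2.91 s.

2.91 seconds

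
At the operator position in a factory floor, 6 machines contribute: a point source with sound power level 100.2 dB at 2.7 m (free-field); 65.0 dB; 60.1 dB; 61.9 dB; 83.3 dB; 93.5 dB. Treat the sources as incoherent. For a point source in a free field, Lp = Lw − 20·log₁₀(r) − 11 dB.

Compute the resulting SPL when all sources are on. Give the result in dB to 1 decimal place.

94.1 dB

Source at 2.7 m: Lp = 100.2 − 20·log₁₀(2.7) − 11 = 80.6 dB.
Sum in the linear (power) domain: Σ 10^(Lᵢ/10) = 10^(80.6/10) + 10^(65.0/10) + 10^(60.1/10) + 10^(61.9/10) + 10^(83.3/10) + 10^(93.5/10) = 2.573e+09.
Combined level = 10 log₁₀(2.573e+09) = 94.1 dB.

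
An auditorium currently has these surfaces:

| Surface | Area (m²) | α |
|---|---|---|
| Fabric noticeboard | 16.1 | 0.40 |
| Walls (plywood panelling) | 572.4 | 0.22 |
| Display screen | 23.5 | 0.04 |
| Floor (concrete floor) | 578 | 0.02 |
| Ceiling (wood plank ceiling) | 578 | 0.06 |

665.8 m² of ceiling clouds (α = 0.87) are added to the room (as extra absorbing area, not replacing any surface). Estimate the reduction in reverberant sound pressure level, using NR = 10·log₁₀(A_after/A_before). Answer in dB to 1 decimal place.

A_before = Σ Sᵢαᵢ = 16.1*0.40 + 572.4*0.22 + 23.5*0.04 + 578*0.02 + 578*0.06 = 179.548 sabins.
Added absorption = 665.8 × 0.87 = 579.246 sabins.
A_after = 179.548 + 579.246 = 758.794 sabins.
Reduction = 10 log₁₀(A_after/A_before) = 10 log₁₀(4.2261) = 6.3 dB.

6.3 dB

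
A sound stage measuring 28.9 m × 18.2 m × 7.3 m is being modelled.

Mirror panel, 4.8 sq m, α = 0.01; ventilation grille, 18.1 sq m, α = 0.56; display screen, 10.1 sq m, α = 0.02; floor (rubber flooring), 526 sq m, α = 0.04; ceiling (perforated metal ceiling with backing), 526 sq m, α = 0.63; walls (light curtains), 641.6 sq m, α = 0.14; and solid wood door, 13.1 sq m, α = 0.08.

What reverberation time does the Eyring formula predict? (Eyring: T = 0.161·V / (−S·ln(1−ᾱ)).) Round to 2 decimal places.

1.18 sec

Total surface area S = 4.8 + 18.1 + 10.1 + 526 + 526 + 641.6 + 13.1 = 1739.7 sq m.
Σ(Sᵢαᵢ) = 4.8×0.01 + 18.1×0.56 + 10.1×0.02 + 526×0.04 + 526×0.63 + 641.6×0.14 + 13.1×0.08 = 453.678.
ᾱ = 453.678 / 1739.7 = 0.2608.
−S·ln(1−ᾱ) = −1739.7 × ln(1 − 0.2608) = 525.714.
V = 28.9 × 18.2 × 7.3 = 3839.654 m³.
T = 0.161·V/[−S·ln(1−ᾱ)] = 0.161·3839.654/525.714 = 1.18 s.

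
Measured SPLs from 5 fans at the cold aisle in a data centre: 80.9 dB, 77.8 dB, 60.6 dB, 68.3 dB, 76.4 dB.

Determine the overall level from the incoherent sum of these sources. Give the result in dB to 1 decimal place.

Converting to relative power and adding: 10^(80.9/10) + 10^(77.8/10) + 10^(60.6/10) + 10^(68.3/10) + 10^(76.4/10) = 2.348e+08.
Back to dB: 10·log₁₀ Σ = 83.7 dB.

83.7 dB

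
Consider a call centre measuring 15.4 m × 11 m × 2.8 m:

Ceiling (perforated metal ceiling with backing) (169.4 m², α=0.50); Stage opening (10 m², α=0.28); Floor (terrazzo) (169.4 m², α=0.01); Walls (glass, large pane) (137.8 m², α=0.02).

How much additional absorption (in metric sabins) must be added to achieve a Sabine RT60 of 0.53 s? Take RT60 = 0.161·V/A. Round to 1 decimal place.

Summing Sᵢαᵢ: 84.700 + 2.800 + 1.694 + 2.756 → A₁ = 91.950 sabins.
Target A₂ = 0.161·474.32/0.53 = 144.086 sabins (V = 474.32 m³).
ΔA = A₂ − A₁ = 144.086 − 91.950 = 52.1 sabins.

52.1 sabins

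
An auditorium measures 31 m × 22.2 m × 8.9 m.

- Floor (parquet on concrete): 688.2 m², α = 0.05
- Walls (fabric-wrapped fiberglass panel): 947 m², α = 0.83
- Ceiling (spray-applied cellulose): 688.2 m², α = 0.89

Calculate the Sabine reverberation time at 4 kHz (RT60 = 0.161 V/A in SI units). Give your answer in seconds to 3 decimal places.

0.688 s

Total absorption A = 688.2·0.05 + 947·0.83 + 688.2·0.89
  = 34.410 + 786.010 + 612.498 = 1432.918 m² sabins.
V = 31·22.2·8.9 = 6124.98 m³.
T = 0.161 V/A = 0.161·6124.98/1432.918 = 0.688 s.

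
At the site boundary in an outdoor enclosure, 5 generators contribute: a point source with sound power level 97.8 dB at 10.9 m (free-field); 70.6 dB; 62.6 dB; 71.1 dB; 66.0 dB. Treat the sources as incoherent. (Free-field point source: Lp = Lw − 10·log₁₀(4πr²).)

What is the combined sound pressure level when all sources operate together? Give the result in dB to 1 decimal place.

Source at 10.9 m: Lp = 97.8 − 10·log₁₀(4π·10.9²) = 97.8 − 10·log₁₀(1493.010) = 66.1 dB.
Converting to relative power and adding: 10^(66.1/10) + 10^(70.6/10) + 10^(62.6/10) + 10^(71.1/10) + 10^(66.0/10) = 3.424e+07.
Combined level = 10 log₁₀(3.424e+07) = 75.3 dB.

75.3 dB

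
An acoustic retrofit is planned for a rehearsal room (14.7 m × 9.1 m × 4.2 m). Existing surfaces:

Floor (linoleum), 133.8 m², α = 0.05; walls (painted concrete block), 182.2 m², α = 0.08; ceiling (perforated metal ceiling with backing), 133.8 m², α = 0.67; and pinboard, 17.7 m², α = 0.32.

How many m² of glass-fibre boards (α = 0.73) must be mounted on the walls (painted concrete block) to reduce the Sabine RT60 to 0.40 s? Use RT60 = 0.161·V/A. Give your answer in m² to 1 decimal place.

A₁ = Σ Sᵢαᵢ = 133.8×0.05 + 182.2×0.08 + 133.8×0.67 + 17.7×0.32 = 116.576 sabins.
Required A₂ = 0.161·561.834/0.40 = 226.138 sabins.
ΔA needed = 226.138 − 116.576 = 109.562 sabins.
Each m² of panel replacing the walls (painted concrete block) adds (0.73 − 0.08) = 0.65 sabins.
Panel area = 109.562 / 0.65 = 168.6 m².

168.6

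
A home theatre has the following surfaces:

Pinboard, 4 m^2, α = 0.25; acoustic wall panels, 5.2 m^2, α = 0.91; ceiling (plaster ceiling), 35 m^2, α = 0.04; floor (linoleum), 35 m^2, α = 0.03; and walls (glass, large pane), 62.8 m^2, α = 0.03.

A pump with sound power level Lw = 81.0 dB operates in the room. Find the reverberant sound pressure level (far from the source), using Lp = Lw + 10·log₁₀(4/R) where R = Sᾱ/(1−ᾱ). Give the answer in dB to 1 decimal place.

76.7 dB

A = 10.066 sabins; S = 142.0 m^2.
ᾱ = 0.0709, so room constant R = A/(1−ᾱ) = 10.834 m^2.
Lp = Lw + 10 log₁₀(4/R) = 81.0 -4.33 = 76.7 dB.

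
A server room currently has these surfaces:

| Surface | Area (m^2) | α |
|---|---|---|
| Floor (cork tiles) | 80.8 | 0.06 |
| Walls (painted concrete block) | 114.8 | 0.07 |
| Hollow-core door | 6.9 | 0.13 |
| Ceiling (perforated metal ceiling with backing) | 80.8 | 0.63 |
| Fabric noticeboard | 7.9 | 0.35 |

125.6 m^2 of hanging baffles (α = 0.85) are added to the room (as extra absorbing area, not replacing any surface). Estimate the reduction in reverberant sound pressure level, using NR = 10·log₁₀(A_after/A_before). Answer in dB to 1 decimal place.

4.1 dB

Equivalent absorption area: A_before = 80.8·0.06 + 114.8·0.07 + 6.9·0.13 + 80.8·0.63 + 7.9·0.35 = 67.450 m^2.
Added absorption = 125.6 × 0.85 = 106.760 sabins.
A_after = 67.450 + 106.760 = 174.210 sabins.
Reduction = 10 log₁₀(A_after/A_before) = 10 log₁₀(2.5828) = 4.1 dB.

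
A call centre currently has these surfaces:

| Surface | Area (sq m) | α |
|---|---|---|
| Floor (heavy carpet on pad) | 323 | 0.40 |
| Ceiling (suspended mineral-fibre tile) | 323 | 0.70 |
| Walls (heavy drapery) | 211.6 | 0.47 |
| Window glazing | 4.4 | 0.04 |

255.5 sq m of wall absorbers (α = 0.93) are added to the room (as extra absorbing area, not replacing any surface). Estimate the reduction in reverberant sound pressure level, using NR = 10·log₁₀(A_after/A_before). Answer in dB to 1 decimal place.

1.8 dB

A_before = Σ Sᵢαᵢ = 323*0.40 + 323*0.70 + 211.6*0.47 + 4.4*0.04 = 454.928 sabins.
Added absorption = 255.5 × 0.93 = 237.615 sabins.
New total A_after = 692.543 sabins.
NR = 10·log₁₀(692.543/454.928) = 1.8 dB.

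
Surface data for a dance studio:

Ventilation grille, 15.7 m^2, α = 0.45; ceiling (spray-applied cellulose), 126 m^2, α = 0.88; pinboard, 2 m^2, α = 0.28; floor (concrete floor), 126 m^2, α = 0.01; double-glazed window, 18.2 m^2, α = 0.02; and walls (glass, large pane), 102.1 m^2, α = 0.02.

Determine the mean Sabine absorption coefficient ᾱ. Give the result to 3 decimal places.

Total surface area S = 390.0 m^2.
A = 15.7·0.45 + 126·0.88 + 2·0.28 + 126·0.01 + 18.2·0.02 + 102.1·0.02 = 122.171 sabins.
ᾱ = A/S = 0.313.

0.313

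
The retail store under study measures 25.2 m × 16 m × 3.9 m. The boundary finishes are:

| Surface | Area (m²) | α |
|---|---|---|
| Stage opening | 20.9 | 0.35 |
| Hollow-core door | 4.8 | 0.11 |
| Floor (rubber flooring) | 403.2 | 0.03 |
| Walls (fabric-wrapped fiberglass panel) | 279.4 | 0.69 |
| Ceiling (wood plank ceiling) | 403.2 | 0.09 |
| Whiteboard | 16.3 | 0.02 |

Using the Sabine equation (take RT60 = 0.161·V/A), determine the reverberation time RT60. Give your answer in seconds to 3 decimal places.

1.015 s

Summing Sᵢαᵢ: 7.315 + 0.528 + 12.096 + 192.786 + 36.288 + 0.326 → A = 249.339 sabins.
V = 25.2·16·3.9 = 1572.48 m³.
Sabine: RT60 = 0.161 × 1572.48 / 249.339 = 1.015 s.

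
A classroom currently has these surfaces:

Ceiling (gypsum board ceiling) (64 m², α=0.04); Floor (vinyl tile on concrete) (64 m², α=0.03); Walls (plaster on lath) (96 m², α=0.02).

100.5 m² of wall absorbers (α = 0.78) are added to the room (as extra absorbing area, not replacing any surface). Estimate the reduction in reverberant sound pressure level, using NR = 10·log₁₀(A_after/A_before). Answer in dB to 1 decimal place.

11.2 dB

A_before = Σ Sᵢαᵢ = 64×0.04 + 64×0.03 + 96×0.02 = 6.400 sabins.
Added absorption = 100.5 × 0.78 = 78.390 sabins.
A_after = 6.400 + 78.390 = 84.790 sabins.
NR = 10·log₁₀(84.790/6.400) = 11.2 dB.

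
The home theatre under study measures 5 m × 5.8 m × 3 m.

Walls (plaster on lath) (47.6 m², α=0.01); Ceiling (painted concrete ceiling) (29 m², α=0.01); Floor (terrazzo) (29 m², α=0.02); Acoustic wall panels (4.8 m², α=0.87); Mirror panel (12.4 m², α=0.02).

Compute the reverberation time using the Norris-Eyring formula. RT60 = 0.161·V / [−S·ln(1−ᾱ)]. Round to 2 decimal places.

Total surface area S = 47.6 + 29 + 29 + 4.8 + 12.4 = 122.8 m².
Σ(Sᵢαᵢ) = 47.6·0.01 + 29·0.01 + 29·0.02 + 4.8·0.87 + 12.4·0.02 = 5.770.
Mean coefficient ᾱ = A/S = 0.0470.
Eyring denominator: −S ln(1−ᾱ) = 5.912.
V = 5 × 5.8 × 3 = 87 m³.
RT60 = 0.161 × 87 / 5.912 = 2.37 s.

2.37 sec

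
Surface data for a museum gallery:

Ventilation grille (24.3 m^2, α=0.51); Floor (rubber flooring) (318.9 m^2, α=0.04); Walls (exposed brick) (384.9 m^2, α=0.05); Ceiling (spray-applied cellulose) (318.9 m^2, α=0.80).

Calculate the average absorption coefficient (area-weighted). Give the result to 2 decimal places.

0.29

Total surface area S = 1047.0 m^2.
A = 24.3*0.51 + 318.9*0.04 + 384.9*0.05 + 318.9*0.80 = 299.514 sabins.
ᾱ = 299.514 / 1047.0 = 0.29.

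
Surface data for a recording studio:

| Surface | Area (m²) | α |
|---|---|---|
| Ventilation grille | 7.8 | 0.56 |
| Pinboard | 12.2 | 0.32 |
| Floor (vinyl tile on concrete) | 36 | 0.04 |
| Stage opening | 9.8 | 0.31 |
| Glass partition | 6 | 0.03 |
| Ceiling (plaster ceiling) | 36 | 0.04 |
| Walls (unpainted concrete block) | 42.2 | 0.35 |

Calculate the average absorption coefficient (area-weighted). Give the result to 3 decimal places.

0.194

Total surface area S = 150.0 m².
Σ(Sᵢαᵢ) = 7.8*0.56 + 12.2*0.32 + 36*0.04 + 9.8*0.31 + 6*0.03 + 36*0.04 + 42.2*0.35 = 29.140.
ᾱ = 29.140 / 150.0 = 0.194.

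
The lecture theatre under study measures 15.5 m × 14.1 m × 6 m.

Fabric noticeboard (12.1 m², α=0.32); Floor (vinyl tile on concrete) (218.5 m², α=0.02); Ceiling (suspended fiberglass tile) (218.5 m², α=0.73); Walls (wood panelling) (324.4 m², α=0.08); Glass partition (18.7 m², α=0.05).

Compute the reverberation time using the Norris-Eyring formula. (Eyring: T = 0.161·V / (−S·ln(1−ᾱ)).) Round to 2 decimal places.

0.95 seconds

S = Σ Sᵢ = 792.2 m².
Σ(Sᵢαᵢ) = 12.1·0.32 + 218.5·0.02 + 218.5·0.73 + 324.4·0.08 + 18.7·0.05 = 194.634.
ᾱ = 194.634 / 792.2 = 0.2457.
Eyring denominator: −S ln(1−ᾱ) = 223.373.
V = 15.5 × 14.1 × 6 = 1311.3 m³.
T = 0.161·V/[−S·ln(1−ᾱ)] = 0.161·1311.3/223.373 = 0.95 s.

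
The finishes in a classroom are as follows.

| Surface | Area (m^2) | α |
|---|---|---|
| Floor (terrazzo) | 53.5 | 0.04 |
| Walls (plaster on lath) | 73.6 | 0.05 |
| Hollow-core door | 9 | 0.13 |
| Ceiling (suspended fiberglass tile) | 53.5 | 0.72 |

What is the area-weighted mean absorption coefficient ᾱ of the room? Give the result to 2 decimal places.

0.24

S = Σ Sᵢ = 53.5 + 73.6 + 9 + 53.5 = 189.6 m^2.
A = 53.5·0.04 + 73.6·0.05 + 9·0.13 + 53.5·0.72 = 45.510 sabins.
ᾱ = A/S = 0.24.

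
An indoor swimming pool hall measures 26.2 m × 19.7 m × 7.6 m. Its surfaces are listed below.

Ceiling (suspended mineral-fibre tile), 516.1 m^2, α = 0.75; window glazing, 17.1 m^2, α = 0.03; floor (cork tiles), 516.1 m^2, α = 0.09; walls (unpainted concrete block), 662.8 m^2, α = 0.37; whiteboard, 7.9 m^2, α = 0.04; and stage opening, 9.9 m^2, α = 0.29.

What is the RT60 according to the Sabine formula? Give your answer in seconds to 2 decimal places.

Total absorption A = 516.1*0.75 + 17.1*0.03 + 516.1*0.09 + 662.8*0.37 + 7.9*0.04 + 9.9*0.29
  = 387.075 + 0.513 + 46.449 + 245.236 + 0.316 + 2.871 = 682.460 m^2 sabins.
Room volume: 3922.664 m³.
RT60 = 0.161 · V / A = 0.161 × 3922.664 / 682.460 = 0.93 s.

0.93 sec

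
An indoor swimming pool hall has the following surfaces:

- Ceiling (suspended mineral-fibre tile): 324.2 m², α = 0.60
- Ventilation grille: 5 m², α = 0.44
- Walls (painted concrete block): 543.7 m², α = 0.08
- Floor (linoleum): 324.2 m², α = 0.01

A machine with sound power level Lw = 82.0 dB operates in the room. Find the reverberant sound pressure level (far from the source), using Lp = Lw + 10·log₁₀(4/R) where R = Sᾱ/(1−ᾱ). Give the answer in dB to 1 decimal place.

Σ(Sᵢαᵢ) = 324.2·0.60 + 5·0.44 + 543.7·0.08 + 324.2·0.01 = 243.458; total area S = 1197.1 m².
ᾱ = 243.458/1197.1 = 0.2034; R = Sᾱ/(1−ᾱ) = 243.458/(1−0.2034) = 305.621 m².
Lp = 82.0 + 10·log₁₀(4/305.621) = 82.0 + (-18.83) = 63.2 dB.

63.2 dB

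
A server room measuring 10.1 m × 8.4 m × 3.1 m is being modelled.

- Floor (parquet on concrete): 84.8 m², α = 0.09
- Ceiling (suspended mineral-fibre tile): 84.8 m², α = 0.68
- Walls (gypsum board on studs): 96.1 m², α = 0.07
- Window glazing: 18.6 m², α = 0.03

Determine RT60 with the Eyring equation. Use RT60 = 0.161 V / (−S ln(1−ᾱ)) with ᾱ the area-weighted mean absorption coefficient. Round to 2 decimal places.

S = Σ Sᵢ = 284.3 m².
Σ(Sᵢαᵢ) = 84.8×0.09 + 84.8×0.68 + 96.1×0.07 + 18.6×0.03 = 72.581.
Mean coefficient ᾱ = A/S = 0.2553.
Eyring denominator: −S ln(1−ᾱ) = 83.804.
V = 10.1 × 8.4 × 3.1 = 263.004 m³.
RT60 = 0.161 × 263.004 / 83.804 = 0.51 s.

0.51 s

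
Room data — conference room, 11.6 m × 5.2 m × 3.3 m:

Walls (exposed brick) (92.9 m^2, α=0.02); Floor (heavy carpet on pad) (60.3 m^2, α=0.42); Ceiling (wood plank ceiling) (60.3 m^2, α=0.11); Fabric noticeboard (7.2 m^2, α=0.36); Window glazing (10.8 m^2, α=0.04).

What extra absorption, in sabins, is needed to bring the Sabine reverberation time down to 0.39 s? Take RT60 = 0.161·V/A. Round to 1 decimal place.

Total absorption A₁ = 92.9·0.02 + 60.3·0.42 + 60.3·0.11 + 7.2·0.36 + 10.8·0.04
  = 1.858 + 25.326 + 6.633 + 2.592 + 0.432 = 36.841 m^2 sabins.
For T = 0.39 s, need A₂ = 0.161·V/T = 0.161·199.056/0.39 = 82.174 sabins.
Shortfall: 82.174 − 36.841 = 45.3 sabins.

45.3 sabins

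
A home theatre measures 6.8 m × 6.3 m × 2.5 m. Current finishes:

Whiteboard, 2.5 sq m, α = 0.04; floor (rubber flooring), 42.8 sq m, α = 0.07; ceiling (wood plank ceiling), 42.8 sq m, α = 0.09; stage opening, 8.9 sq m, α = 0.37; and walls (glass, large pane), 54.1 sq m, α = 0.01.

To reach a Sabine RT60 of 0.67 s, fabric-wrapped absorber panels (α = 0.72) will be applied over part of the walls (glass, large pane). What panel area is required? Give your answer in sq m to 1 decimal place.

Equivalent absorption area: A₁ = 2.5×0.04 + 42.8×0.07 + 42.8×0.09 + 8.9×0.37 + 54.1×0.01 = 10.782 sq m.
Required A₂ = 0.161·107.1/0.67 = 25.736 sabins.
ΔA needed = 25.736 − 10.782 = 14.954 sabins.
Net gain per sq m: Δα = 0.72 − 0.01 = 0.71.
Area = ΔA/Δα = 14.954/0.71 = 21.1 sq m.

21.1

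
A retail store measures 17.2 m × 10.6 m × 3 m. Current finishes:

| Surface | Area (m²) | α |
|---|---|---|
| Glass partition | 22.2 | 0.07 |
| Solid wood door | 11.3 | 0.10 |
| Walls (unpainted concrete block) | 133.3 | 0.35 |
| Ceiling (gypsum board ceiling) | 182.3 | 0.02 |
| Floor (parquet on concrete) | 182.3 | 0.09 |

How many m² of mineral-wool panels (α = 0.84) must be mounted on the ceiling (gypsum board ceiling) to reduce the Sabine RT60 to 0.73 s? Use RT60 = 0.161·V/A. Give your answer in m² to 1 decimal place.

62.5

Total absorption A₁ = 22.2×0.07 + 11.3×0.10 + 133.3×0.35 + 182.3×0.02 + 182.3×0.09
  = 1.554 + 1.130 + 46.655 + 3.646 + 16.407 = 69.392 m² sabins.
Required A₂ = 0.161·546.96/0.73 = 120.631 sabins.
ΔA needed = 120.631 − 69.392 = 51.239 sabins.
Each m² of panel replacing the ceiling (gypsum board ceiling) adds (0.84 − 0.02) = 0.82 sabins.
Panel area = 51.239 / 0.82 = 62.5 m².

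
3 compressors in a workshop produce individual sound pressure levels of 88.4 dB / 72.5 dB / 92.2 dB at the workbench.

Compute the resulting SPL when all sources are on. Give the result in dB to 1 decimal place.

Σ 10^(Lᵢ/10) = 2.369e+09.
Back to dB: 10·log₁₀ Σ = 93.7 dB.

93.7 dB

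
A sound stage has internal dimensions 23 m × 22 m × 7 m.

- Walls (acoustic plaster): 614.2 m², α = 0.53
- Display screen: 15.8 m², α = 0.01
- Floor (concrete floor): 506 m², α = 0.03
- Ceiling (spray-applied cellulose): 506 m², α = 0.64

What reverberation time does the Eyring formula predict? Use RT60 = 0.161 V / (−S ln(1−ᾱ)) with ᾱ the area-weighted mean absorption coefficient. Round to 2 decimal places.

Total surface area S = 614.2 + 15.8 + 506 + 506 = 1642.0 m².
Absorption A = 614.2·0.53 + 15.8·0.01 + 506·0.03 + 506·0.64 = 664.704 sabins.
ᾱ = 664.704 / 1642.0 = 0.4048.
−S·ln(1−ᾱ) = −1642.0 × ln(1 − 0.4048) = 851.965.
V = 23 × 22 × 7 = 3542 m³.
RT60 = 0.161 × 3542 / 851.965 = 0.67 s.

0.67 s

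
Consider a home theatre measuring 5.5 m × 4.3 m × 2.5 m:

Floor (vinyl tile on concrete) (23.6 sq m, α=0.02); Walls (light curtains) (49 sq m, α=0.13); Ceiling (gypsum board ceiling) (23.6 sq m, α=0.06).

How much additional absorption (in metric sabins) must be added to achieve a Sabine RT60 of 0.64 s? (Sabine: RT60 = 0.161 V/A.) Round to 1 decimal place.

6.6 sabins

Equivalent absorption area: A₁ = 23.6×0.02 + 49×0.13 + 23.6×0.06 = 8.258 sq m.
V = 59.125 m³. Required absorption A₂ = 0.161 × 59.125 / 0.64 = 14.874 sabins.
ΔA = A₂ − A₁ = 14.874 − 8.258 = 6.6 sabins.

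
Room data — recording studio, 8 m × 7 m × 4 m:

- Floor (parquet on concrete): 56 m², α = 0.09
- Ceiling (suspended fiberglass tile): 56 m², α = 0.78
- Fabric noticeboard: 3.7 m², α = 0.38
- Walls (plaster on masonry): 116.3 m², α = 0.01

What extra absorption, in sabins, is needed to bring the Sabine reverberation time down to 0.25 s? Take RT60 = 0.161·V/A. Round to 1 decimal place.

Summing Sᵢαᵢ: 5.040 + 43.680 + 1.406 + 1.163 → A₁ = 51.289 sabins.
For T = 0.25 s, need A₂ = 0.161·V/T = 0.161·224/0.25 = 144.256 sabins.
Additional absorption ΔA = 144.256 − 51.289 = 93.0 sabins.

93.0 sabins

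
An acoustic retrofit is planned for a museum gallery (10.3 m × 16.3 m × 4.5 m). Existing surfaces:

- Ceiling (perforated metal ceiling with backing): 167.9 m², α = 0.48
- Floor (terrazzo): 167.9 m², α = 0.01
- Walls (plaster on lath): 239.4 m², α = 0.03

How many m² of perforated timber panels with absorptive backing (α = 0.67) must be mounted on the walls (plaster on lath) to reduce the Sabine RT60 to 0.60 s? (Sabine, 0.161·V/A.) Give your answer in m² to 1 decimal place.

Equivalent absorption area: A₁ = 167.9·0.48 + 167.9·0.01 + 239.4·0.03 = 89.453 m².
V = 755.505 m³. Target absorption A₂ = 0.161 × 755.505 / 0.60 = 202.727 sabins.
ΔA needed = 202.727 − 89.453 = 113.274 sabins.
Each m² of panel replacing the walls (plaster on lath) adds (0.67 − 0.03) = 0.64 sabins.
Panel area = 113.274 / 0.64 = 177.0 m².

177.0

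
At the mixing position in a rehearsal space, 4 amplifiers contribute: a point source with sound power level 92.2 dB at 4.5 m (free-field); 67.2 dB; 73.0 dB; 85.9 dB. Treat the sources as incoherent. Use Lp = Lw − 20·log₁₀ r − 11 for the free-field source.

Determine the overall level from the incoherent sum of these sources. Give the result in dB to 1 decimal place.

86.2 dB

Source at 4.5 m: Lp = 92.2 − 20·log₁₀(4.5) − 11 = 68.1 dB.
Sum in the linear (power) domain: Σ 10^(Lᵢ/10) = 10^(68.1/10) + 10^(67.2/10) + 10^(73.0/10) + 10^(85.9/10) = 4.207e+08.
Combined level = 10 log₁₀(4.207e+08) = 86.2 dB.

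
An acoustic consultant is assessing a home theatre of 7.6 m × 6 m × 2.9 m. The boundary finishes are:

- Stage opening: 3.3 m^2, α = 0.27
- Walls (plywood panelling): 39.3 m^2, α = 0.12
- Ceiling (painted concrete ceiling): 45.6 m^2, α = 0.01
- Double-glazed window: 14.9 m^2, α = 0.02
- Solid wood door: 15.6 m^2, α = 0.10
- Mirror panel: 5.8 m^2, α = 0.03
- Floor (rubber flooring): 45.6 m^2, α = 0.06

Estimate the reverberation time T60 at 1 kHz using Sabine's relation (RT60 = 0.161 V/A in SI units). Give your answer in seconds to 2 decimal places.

A = Σ Sᵢαᵢ = 3.3*0.27 + 39.3*0.12 + 45.6*0.01 + 14.9*0.02 + 15.6*0.10 + 5.8*0.03 + 45.6*0.06 = 10.831 sabins.
Volume V = 7.6 × 6 × 2.9 = 132.24 m³.
RT60 = 0.161 · V / A = 0.161 × 132.24 / 10.831 = 1.97 s.

1.97 s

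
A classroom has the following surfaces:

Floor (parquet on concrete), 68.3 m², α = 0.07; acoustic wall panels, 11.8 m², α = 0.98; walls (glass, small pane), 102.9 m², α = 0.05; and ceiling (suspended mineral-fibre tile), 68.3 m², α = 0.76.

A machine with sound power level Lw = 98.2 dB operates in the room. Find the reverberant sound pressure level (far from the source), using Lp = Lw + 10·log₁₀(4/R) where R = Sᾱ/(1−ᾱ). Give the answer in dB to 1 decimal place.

Σ(Sᵢαᵢ) = 68.3×0.07 + 11.8×0.98 + 102.9×0.05 + 68.3×0.76 = 73.398; total area S = 251.3 m².
ᾱ = 73.398/251.3 = 0.2921; R = Sᾱ/(1−ᾱ) = 73.398/(1−0.2921) = 103.684 m².
Lp = Lw + 10 log₁₀(4/R) = 98.2 -14.14 = 84.1 dB.

84.1 dB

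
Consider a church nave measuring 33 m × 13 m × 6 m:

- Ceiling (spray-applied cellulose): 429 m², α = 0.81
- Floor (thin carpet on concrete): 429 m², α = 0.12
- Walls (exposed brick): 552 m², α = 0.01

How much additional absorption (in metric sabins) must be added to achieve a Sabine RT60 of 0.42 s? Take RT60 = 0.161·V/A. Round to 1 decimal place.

Equivalent absorption area: A₁ = 429*0.81 + 429*0.12 + 552*0.01 = 404.490 m².
Target A₂ = 0.161·2574/0.42 = 986.700 sabins (V = 2574 m³).
ΔA = A₂ − A₁ = 986.700 − 404.490 = 582.2 sabins.

582.2 sabins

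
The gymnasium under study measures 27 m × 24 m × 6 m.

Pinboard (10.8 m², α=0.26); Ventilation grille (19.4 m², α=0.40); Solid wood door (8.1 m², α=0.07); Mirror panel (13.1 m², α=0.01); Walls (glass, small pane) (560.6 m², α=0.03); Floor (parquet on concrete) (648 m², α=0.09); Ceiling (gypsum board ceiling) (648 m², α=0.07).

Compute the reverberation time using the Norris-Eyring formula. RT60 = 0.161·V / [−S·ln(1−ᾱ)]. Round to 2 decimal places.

4.58 sec

S = Σ Sᵢ = 1908.0 m².
Absorption A = 10.8·0.26 + 19.4·0.40 + 8.1·0.07 + 13.1·0.01 + 560.6·0.03 + 648·0.09 + 648·0.07 = 131.764 sabins.
ᾱ = 131.764 / 1908.0 = 0.0691.
Eyring denominator: −S ln(1−ᾱ) = 136.619.
V = 27 × 24 × 6 = 3888 m³.
RT60 = 0.161 × 3888 / 136.619 = 4.58 s.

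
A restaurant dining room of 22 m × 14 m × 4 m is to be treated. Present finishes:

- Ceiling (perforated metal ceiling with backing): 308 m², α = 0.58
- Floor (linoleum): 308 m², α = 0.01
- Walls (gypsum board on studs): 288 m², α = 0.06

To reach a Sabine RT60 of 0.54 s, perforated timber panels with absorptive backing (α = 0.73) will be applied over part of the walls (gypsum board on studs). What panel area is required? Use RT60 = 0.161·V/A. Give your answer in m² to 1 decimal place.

Summing Sᵢαᵢ: 178.640 + 3.080 + 17.280 → A₁ = 199.000 sabins.
V = 1232 m³. Target absorption A₂ = 0.161 × 1232 / 0.54 = 367.319 sabins.
Absorption to add: 367.319 − 199.000 = 168.319 sabins.
Each m² of panel replacing the walls (gypsum board on studs) adds (0.73 − 0.06) = 0.67 sabins.
Panel area = 168.319 / 0.67 = 251.2 m².

251.2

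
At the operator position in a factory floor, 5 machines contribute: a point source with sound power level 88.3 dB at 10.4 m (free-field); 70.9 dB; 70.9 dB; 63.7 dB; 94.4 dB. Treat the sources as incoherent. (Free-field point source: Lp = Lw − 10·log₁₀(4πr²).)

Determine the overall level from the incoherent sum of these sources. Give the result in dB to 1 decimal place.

Source at 10.4 m: Lp = 88.3 − 10·log₁₀(4π·10.4²) = 88.3 − 10·log₁₀(1359.179) = 57.0 dB.
Sum in the linear (power) domain: Σ 10^(Lᵢ/10) = 10^(57.0/10) + 10^(70.9/10) + 10^(70.9/10) + 10^(63.7/10) + 10^(94.4/10) = 2.782e+09.
Combined level = 10 log₁₀(2.782e+09) = 94.4 dB.

94.4 dB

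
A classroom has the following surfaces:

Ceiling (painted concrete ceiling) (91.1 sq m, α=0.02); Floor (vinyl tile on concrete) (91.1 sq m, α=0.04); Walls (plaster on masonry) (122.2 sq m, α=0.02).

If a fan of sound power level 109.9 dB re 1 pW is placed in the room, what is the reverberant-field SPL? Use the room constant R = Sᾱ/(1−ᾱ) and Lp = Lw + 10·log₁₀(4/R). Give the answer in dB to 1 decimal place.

Σ(Sᵢαᵢ) = 91.1·0.02 + 91.1·0.04 + 122.2·0.02 = 7.910; total area S = 304.4 sq m.
ᾱ = 7.910/304.4 = 0.0260; R = Sᾱ/(1−ᾱ) = 7.910/(1−0.0260) = 8.121 sq m.
Lp = 109.9 + 10·log₁₀(4/8.121) = 109.9 + (-3.08) = 106.8 dB.

106.8 dB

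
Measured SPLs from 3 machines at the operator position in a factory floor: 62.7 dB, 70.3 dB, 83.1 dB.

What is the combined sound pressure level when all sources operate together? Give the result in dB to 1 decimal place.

Converting to relative power and adding: 10^(62.7/10) + 10^(70.3/10) + 10^(83.1/10) = 2.168e+08.
Combined level = 10 log₁₀(2.168e+08) = 83.4 dB.

83.4 dB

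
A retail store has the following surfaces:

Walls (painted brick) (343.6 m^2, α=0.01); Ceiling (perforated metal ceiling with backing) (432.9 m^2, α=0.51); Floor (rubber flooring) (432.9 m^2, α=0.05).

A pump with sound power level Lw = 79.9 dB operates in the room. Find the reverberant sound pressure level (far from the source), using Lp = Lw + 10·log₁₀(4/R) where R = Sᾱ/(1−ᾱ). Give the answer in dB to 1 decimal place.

A = 245.860 sabins; S = 1209.4 m^2.
ᾱ = 245.860/1209.4 = 0.2033; R = Sᾱ/(1−ᾱ) = 245.860/(1−0.2033) = 308.598 m^2.
Lp = Lw + 10 log₁₀(4/R) = 79.9 -18.87 = 61.0 dB.

61.0 dB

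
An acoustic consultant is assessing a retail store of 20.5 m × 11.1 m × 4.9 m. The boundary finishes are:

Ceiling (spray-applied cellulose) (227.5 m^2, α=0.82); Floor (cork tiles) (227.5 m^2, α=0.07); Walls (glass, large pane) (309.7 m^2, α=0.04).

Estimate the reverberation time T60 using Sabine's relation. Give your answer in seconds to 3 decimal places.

0.835 seconds

A = Σ Sᵢαᵢ = 227.5*0.82 + 227.5*0.07 + 309.7*0.04 = 214.863 sabins.
V = 20.5·11.1·4.9 = 1114.995 m³.
T = 0.161 V/A = 0.161·1114.995/214.863 = 0.835 s.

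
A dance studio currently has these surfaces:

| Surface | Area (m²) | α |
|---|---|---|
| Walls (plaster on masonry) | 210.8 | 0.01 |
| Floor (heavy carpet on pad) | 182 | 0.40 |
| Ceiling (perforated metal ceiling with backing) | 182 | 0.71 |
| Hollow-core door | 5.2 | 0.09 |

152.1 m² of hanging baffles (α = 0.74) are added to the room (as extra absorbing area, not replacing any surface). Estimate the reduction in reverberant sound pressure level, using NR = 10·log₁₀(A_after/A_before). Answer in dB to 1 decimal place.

1.9 dB

Equivalent absorption area: A_before = 210.8*0.01 + 182*0.40 + 182*0.71 + 5.2*0.09 = 204.596 m².
Treatment contributes 152.1·0.74 = 112.554 sabins.
A_after = 204.596 + 112.554 = 317.150 sabins.
NR = 10·log₁₀(317.150/204.596) = 1.9 dB.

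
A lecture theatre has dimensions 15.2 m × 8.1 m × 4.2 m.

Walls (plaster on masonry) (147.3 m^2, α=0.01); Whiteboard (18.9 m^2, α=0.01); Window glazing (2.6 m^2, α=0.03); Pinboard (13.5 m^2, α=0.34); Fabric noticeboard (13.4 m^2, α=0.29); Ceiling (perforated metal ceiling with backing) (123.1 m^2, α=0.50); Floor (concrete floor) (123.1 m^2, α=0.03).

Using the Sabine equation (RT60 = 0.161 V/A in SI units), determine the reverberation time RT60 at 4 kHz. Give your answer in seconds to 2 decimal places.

Equivalent absorption area: A = 147.3×0.01 + 18.9×0.01 + 2.6×0.03 + 13.5×0.34 + 13.4×0.29 + 123.1×0.50 + 123.1×0.03 = 75.459 m^2.
V = 15.2·8.1·4.2 = 517.104 m³.
RT60 = 0.161 · V / A = 0.161 × 517.104 / 75.459 = 1.10 s.

1.10 s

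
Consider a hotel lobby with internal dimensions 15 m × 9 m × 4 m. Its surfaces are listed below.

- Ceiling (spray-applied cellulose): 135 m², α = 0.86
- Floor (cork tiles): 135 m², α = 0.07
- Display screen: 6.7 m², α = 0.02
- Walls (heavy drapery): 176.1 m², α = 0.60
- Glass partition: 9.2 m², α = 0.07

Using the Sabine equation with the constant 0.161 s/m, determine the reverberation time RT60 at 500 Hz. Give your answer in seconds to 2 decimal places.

Summing Sᵢαᵢ: 116.100 + 9.450 + 0.134 + 105.660 + 0.644 → A = 231.988 sabins.
V = 15·9·4 = 540 m³.
Sabine: RT60 = 0.161 × 540 / 231.988 = 0.37 s.

0.37 s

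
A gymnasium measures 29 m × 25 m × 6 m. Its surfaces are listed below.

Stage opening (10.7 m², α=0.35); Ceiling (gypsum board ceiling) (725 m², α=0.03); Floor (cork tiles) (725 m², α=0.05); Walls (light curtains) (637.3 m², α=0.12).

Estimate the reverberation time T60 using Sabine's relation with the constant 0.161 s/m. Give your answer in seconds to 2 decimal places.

5.07 s

Equivalent absorption area: A = 10.7·0.35 + 725·0.03 + 725·0.05 + 637.3·0.12 = 138.221 m².
Room volume: 4350 m³.
RT60 = 0.161 · V / A = 0.161 × 4350 / 138.221 = 5.07 s.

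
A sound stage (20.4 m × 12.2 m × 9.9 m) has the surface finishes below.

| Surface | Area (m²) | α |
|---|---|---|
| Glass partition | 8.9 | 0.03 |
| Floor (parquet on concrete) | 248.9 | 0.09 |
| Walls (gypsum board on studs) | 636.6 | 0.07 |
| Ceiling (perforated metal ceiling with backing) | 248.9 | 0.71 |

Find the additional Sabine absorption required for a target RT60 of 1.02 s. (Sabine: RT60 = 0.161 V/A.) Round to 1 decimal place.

Total absorption A₁ = 8.9*0.03 + 248.9*0.09 + 636.6*0.07 + 248.9*0.71
  = 0.267 + 22.401 + 44.562 + 176.719 = 243.949 m² sabins.
V = 2463.912 m³. Required absorption A₂ = 0.161 × 2463.912 / 1.02 = 388.912 sabins.
Additional absorption ΔA = 388.912 − 243.949 = 145.0 sabins.

145.0 sabins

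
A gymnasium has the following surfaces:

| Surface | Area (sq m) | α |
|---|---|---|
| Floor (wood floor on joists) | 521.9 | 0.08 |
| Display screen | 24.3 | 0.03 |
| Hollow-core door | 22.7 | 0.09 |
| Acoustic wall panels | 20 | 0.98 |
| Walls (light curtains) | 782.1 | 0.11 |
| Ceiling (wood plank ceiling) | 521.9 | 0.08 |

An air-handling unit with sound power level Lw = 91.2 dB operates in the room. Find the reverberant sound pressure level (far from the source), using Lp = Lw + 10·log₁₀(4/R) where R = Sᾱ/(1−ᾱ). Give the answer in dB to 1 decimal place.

73.9 dB

A = 191.907 sabins; S = 1892.9 sq m.
ᾱ = 191.907/1892.9 = 0.1014; R = Sᾱ/(1−ᾱ) = 191.907/(1−0.1014) = 213.562 sq m.
Lp = Lw + 10 log₁₀(4/R) = 91.2 -17.27 = 73.9 dB.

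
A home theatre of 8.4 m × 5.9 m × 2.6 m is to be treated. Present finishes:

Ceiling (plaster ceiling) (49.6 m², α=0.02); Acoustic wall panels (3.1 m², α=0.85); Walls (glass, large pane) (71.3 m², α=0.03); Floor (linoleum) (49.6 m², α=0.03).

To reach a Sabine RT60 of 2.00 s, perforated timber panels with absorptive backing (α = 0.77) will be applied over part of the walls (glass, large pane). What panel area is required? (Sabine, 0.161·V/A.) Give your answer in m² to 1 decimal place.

Summing Sᵢαᵢ: 0.992 + 2.635 + 2.139 + 1.488 → A₁ = 7.254 sabins.
Required A₂ = 0.161·128.856/2.00 = 10.373 sabins.
ΔA needed = 10.373 − 7.254 = 3.119 sabins.
Each m² of panel replacing the walls (glass, large pane) adds (0.77 − 0.03) = 0.74 sabins.
Panel area = 3.119 / 0.74 = 4.2 m².

4.2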